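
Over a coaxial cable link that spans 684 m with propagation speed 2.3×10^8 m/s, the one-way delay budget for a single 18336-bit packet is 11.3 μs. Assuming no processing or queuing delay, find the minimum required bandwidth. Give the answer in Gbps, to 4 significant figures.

Propagation delay = 684 / 2.3e+08 = 2.97391 μs.
Transmission budget = 11.3 − 2.97391 = 8.32609 μs.
R ≥ L / t_tx = 18336 bits / 8.32609e-06 s = 2.202 Gbps.

2.202 Gbps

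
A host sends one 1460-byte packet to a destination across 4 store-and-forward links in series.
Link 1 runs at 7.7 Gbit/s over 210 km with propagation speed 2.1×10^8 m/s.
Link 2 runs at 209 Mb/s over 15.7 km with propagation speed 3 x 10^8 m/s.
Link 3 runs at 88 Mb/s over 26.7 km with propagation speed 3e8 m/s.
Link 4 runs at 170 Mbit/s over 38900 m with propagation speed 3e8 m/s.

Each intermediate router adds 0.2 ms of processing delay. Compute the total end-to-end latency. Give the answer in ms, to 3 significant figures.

2.13 ms

L = 1460 × 8 = 11680 bits.
Transmission delays (L/R per hop): 0.00151688, 0.0558852, 0.132727, 0.0687059 ms; sum = 0.258835 ms.
Propagation delays (d/s per hop): 1, 0.0523333, 0.089, 0.129667 ms; sum = 1.271 ms.
Processing at 3 router(s): 3 × 0.2 ms = 0.6 ms.
End-to-end = 2.13 ms.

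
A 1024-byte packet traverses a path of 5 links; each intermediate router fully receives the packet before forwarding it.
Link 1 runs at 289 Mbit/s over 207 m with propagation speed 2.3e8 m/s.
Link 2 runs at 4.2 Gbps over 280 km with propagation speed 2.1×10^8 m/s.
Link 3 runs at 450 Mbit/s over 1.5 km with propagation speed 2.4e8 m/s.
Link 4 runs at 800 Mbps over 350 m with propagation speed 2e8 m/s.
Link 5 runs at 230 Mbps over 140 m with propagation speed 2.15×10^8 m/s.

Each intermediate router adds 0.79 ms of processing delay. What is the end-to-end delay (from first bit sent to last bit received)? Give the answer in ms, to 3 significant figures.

4.60 ms

L = 1024 × 8 = 8192 bits.
Transmission delays (L/R per hop): 0.028346, 0.00195048, 0.0182044, 0.01024, 0.0356174 ms; sum = 0.0943583 ms.
Propagation delays (d/s per hop): 0.0009, 1.33333, 0.00625, 0.00175, 0.000651163 ms; sum = 1.34288 ms.
Processing at 4 router(s): 4 × 0.79 ms = 3.16 ms.
End-to-end = 4.60 ms.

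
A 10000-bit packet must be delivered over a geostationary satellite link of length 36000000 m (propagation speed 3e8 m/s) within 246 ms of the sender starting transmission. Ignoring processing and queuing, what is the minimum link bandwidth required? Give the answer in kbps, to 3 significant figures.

Propagation delay = 36000000 / 300000000 = 120 ms.
Transmission budget = 246 − 120 = 126 ms.
R ≥ L / t_tx = 10000 bits / 0.126 s = 79.4 kbps.

79.4 kbps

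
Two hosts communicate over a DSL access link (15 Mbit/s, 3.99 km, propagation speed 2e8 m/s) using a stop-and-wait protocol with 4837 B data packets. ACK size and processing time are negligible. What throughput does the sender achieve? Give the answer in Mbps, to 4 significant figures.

t_tx = L/R = 38696/15000000 = 0.00257973 s.
t_prop = 3990/200000000 = 1.995e-05 s; RTT = 3.99e-05 s.
Cycle = t_tx + RTT = 0.00261963 s.
Throughput = L / cycle = 38696 / 0.00261963 = 14.77 Mbps.

14.77 Mbps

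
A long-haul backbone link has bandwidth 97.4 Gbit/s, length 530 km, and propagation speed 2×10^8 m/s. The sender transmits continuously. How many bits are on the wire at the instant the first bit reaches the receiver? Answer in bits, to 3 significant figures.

Propagation delay = 530000 / 200000000 = 0.00265 s.
BDP = R × t_prop = 97400000000 × 0.00265 = 258110000 bits.

258000000 bits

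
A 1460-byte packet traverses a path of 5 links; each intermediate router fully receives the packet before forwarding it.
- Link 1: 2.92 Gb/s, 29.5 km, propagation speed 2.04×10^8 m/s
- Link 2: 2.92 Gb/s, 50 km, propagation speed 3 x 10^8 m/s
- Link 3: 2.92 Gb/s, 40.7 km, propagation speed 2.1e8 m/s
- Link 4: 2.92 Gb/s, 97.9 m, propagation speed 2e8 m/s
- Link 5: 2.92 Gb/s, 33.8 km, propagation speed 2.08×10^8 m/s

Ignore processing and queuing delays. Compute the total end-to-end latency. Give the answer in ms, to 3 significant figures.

L = 1460 × 8 = 11680 bits.
Transmission delay per hop = L/R = 11680/2920000000 = 0.004 ms; 5 hops → 0.02 ms.
Propagation delays (d/s per hop): 0.144608, 0.166667, 0.19381, 0.0004895, 0.1625 ms; sum = 0.668074 ms.
End-to-end = 0.688 ms.

0.688 ms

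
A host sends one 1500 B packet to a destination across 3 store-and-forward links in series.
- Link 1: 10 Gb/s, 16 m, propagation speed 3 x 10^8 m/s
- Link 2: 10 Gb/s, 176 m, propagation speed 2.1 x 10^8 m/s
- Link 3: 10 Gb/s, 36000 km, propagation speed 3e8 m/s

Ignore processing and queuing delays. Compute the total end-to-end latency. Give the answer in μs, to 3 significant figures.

L = 1500 × 8 = 12000 bits.
Transmission delay per hop = L/R = 12000/10000000000 = 1.2 μs; 3 hops → 3.6 μs.
Propagation delays (d/s per hop): 0.0533333, 0.838095, 120000 μs; sum = 120001 μs.
End-to-end = 120000 μs.

120000 μs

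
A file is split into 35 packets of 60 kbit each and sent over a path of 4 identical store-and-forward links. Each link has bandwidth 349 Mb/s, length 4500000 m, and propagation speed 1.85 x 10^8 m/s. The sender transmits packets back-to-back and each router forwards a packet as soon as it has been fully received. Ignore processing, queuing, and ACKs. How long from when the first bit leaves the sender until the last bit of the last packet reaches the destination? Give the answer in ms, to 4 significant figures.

103.8 ms

Per-hop transmission t_tx = L/R = 60000/349000000 = 0.17192 ms.
Per-hop propagation t_prop = 4500000/185000000 = 24.3243 ms.
Pipeline fill: first packet needs 4·t_tx to clear all hops; remaining 34 packets each add one t_tx.
Total = (4+35-1)·t_tx + 4·t_prop = 38·0.17192 + 4·24.3243 = 103.8 ms.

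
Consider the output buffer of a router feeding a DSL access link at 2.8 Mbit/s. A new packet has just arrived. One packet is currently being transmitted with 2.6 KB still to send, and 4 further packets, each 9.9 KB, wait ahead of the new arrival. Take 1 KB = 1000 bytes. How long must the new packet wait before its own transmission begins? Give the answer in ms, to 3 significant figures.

Each queued packet: L/R = 79200/2800000 = 28.2857 ms.
4 queued → 113.143 ms.
Plus remaining 20800 bits of current packet: 7.42857 ms.
Queuing delay = 121 ms.

121 ms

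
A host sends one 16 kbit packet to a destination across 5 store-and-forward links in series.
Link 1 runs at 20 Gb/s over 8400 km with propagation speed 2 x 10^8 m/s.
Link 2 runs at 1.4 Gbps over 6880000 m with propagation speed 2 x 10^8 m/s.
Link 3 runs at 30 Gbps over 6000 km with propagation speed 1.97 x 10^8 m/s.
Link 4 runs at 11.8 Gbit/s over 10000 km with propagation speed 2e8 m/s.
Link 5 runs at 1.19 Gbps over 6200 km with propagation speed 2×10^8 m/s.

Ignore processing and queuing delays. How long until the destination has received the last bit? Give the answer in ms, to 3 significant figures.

L = 16000 bits.
Transmission delays (L/R per hop): 0.0008, 0.0114286, 0.000533333, 0.00135593, 0.0134454 ms; sum = 0.0275632 ms.
Propagation delays (d/s per hop): 42, 34.4, 30.4569, 50, 31 ms; sum = 187.857 ms.
End-to-end = 188 ms.

188 ms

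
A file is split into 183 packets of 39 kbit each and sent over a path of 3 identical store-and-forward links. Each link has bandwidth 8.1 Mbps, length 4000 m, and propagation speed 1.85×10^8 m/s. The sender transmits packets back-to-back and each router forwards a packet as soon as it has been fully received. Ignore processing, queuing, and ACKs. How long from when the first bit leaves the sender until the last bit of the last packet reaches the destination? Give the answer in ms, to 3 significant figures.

Per-hop transmission t_tx = L/R = 39000/8100000 = 4.81481 ms.
Per-hop propagation t_prop = 4000/185000000 = 0.0216216 ms.
Pipeline fill: first packet needs 3·t_tx to clear all hops; remaining 182 packets each add one t_tx.
Total = (3+183-1)·t_tx + 3·t_prop = 185·4.81481 + 3·0.0216216 = 891 ms.

891 ms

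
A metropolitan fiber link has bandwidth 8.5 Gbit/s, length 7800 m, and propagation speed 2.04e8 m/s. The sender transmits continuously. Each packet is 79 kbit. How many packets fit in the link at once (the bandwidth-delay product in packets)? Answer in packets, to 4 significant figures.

Propagation delay = 7800 / 204000000 = 3.82353e-05 s.
BDP = R × t_prop = 8500000000 × 3.82353e-05 = 325000 bits.
In packets of 79000 bits: 4.114 packets.

4.114 packets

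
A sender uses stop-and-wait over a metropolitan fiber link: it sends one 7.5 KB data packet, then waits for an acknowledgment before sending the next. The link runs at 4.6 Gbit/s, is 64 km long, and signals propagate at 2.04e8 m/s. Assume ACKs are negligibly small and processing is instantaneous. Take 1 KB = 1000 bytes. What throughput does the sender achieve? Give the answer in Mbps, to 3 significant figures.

t_tx = L/R = 60000/4600000000 = 1.30435e-05 s.
t_prop = 64000/204000000 = 0.000313725 s; RTT = 0.000627451 s.
Cycle = t_tx + RTT = 0.000640494 s.
Throughput = L / cycle = 60000 / 0.000640494 = 93.7 Mbps.

93.7 Mbps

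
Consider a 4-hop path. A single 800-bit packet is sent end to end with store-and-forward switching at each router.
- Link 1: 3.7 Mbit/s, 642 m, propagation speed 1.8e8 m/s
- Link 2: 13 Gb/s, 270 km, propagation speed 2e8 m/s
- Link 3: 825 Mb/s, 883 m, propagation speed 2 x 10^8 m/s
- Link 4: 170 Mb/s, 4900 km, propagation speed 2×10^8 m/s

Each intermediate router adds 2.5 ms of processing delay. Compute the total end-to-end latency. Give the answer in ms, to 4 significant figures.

Transmission delays (L/R per hop): 0.216216, 6.15385e-05, 0.000969697, 0.00470588 ms; sum = 0.221953 ms.
Propagation delays (d/s per hop): 0.00356667, 1.35, 0.004415, 24.5 ms; sum = 25.858 ms.
Processing at 3 router(s): 3 × 2.5 ms = 7.5 ms.
End-to-end = 33.58 ms.

33.58 ms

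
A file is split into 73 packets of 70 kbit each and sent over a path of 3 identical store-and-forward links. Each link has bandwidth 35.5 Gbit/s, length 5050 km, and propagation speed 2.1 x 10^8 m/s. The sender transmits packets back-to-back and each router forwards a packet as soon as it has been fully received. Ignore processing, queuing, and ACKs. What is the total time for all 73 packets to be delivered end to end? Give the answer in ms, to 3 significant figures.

72.3 ms

Per-hop transmission t_tx = L/R = 70000/35500000000 = 0.00197183 ms.
Per-hop propagation t_prop = 5050000/210000000 = 24.0476 ms.
Pipeline fill: first packet needs 3·t_tx to clear all hops; remaining 72 packets each add one t_tx.
Total = (3+73-1)·t_tx + 3·t_prop = 75·0.00197183 + 3·24.0476 = 72.3 ms.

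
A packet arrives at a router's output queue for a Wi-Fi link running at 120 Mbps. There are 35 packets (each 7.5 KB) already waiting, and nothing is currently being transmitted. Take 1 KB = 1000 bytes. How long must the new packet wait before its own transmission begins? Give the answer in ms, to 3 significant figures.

Each queued packet: L/R = 60000/120000000 = 0.5 ms.
35 queued → 17.5 ms.
Queuing delay = 17.5 ms.

17.5 ms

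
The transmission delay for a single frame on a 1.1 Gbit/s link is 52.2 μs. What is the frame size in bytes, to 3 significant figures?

7180 bytes

L = R × t_tx = 1100000000 b/s × 5.22e-05 s = 57420 bits.
In bytes: 57420 / 8 = 7180 bytes.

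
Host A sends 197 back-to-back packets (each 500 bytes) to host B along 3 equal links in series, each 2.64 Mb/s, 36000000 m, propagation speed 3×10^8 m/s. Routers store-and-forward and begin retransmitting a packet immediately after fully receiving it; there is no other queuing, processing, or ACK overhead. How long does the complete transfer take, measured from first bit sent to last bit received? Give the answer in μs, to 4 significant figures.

Per-hop transmission t_tx = L/R = 4000/2640000 = 1515.15 μs.
Per-hop propagation t_prop = 36000000/300000000 = 120000 μs.
Pipeline fill: first packet needs 3·t_tx to clear all hops; remaining 196 packets each add one t_tx.
Total = (3+197-1)·t_tx + 3·t_prop = 199·1515.15 + 3·120000 = 661500 μs.

661500 μs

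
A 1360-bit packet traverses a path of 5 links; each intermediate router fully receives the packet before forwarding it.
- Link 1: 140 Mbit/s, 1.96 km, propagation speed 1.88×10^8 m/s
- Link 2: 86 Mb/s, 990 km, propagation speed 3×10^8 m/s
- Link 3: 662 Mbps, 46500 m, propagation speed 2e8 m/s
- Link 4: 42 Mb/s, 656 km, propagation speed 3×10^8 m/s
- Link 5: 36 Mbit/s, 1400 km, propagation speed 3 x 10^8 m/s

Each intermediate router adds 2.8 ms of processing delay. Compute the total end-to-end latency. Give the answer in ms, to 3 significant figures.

Transmission delays (L/R per hop): 0.00971429, 0.015814, 0.00205438, 0.032381, 0.0377778 ms; sum = 0.0977414 ms.
Propagation delays (d/s per hop): 0.0104255, 3.3, 0.2325, 2.18667, 4.66667 ms; sum = 10.3963 ms.
Processing at 4 router(s): 4 × 2.8 ms = 11.2 ms.
End-to-end = 21.7 ms.

21.7 ms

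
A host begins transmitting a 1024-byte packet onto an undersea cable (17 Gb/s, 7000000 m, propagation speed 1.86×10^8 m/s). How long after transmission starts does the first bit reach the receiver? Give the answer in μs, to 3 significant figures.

37600 μs

First bit experiences only propagation delay: d/s = 7000000/186000000 = 37600 μs.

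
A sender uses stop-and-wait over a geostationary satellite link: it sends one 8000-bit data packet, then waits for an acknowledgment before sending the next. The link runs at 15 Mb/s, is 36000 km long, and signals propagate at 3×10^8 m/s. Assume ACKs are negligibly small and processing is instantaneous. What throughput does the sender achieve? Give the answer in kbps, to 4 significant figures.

t_tx = L/R = 8000/15000000 = 0.000533333 s.
t_prop = 36000000/300000000 = 0.12 s; RTT = 0.24 s.
Cycle = t_tx + RTT = 0.240533 s.
Throughput = L / cycle = 8000 / 0.240533 = 33.26 kbps.

33.26 kbps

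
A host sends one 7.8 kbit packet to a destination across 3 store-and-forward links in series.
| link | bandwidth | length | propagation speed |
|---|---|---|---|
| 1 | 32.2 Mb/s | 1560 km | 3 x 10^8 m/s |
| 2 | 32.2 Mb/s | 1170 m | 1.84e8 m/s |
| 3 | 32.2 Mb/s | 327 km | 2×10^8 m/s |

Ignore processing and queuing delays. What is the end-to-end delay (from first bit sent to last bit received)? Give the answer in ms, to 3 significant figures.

7.57 ms

L = 7800 bits.
Transmission delay per hop = L/R = 7800/3.22e+07 = 0.242236 ms; 3 hops → 0.726708 ms.
Propagation delays (d/s per hop): 5.2, 0.0063587, 1.635 ms; sum = 6.84136 ms.
End-to-end = 7.57 ms.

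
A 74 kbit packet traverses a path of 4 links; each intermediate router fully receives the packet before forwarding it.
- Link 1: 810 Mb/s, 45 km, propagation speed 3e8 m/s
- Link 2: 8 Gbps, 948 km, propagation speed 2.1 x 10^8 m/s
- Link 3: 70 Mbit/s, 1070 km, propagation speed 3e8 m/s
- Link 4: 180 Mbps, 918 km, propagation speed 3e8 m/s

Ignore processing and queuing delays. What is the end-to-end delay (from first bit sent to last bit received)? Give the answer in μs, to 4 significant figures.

L = 74000 bits.
Transmission delays (L/R per hop): 91.358, 9.25, 1057.14, 411.111 μs; sum = 1568.86 μs.
Propagation delays (d/s per hop): 150, 4514.29, 3566.67, 3060 μs; sum = 11291 μs.
End-to-end = 12860 μs.

12860 μs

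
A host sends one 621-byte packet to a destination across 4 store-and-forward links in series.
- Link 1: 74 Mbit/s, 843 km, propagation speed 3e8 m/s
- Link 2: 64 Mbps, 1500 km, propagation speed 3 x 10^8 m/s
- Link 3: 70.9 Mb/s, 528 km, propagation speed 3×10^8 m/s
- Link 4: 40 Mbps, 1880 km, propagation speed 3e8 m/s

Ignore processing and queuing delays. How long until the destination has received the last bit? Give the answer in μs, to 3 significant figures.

L = 621 × 8 = 4968 bits.
Transmission delays (L/R per hop): 67.1351, 77.625, 70.0705, 124.2 μs; sum = 339.031 μs.
Propagation delays (d/s per hop): 2810, 5000, 1760, 6266.67 μs; sum = 15836.7 μs.
End-to-end = 16200 μs.

16200 μs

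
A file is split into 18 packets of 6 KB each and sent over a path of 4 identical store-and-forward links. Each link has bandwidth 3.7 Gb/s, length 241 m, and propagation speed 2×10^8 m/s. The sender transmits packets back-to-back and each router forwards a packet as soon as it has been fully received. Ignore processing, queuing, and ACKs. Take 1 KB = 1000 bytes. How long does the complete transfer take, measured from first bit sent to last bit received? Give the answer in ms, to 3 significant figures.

0.277 ms

Per-hop transmission t_tx = L/R = 48000/3700000000 = 0.012973 ms.
Per-hop propagation t_prop = 241/200000000 = 0.001205 ms.
Pipeline fill: first packet needs 4·t_tx to clear all hops; remaining 17 packets each add one t_tx.
Total = (4+18-1)·t_tx + 4·t_prop = 21·0.012973 + 4·0.001205 = 0.277 ms.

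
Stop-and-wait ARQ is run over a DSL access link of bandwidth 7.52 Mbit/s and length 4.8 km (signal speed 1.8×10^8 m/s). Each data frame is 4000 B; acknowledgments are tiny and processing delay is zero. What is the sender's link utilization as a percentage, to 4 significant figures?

98.76 %

t_tx = L/R = 32000/7520000 = 0.00425532 s.
t_prop = 4800/180000000 = 2.66667e-05 s; RTT = 5.33333e-05 s.
Cycle = t_tx + RTT = 0.00430865 s.
Utilization = t_tx / cycle = 0.00425532/0.00430865 = 98.76 %.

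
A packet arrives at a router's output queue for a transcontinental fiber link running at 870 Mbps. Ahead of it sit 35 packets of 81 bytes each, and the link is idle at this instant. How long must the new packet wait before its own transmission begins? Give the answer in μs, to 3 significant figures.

26.1 μs

Each queued packet: L/R = 648/870000000 = 0.744828 μs.
35 queued → 26.069 μs.
Queuing delay = 26.1 μs.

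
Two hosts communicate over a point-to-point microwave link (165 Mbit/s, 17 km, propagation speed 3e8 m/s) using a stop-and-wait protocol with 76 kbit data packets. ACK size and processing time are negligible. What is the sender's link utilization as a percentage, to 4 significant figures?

80.25 %

t_tx = L/R = 76000/165000000 = 0.000460606 s.
t_prop = 17000/300000000 = 5.66667e-05 s; RTT = 0.000113333 s.
Cycle = t_tx + RTT = 0.000573939 s.
Utilization = t_tx / cycle = 0.000460606/0.000573939 = 80.25 %.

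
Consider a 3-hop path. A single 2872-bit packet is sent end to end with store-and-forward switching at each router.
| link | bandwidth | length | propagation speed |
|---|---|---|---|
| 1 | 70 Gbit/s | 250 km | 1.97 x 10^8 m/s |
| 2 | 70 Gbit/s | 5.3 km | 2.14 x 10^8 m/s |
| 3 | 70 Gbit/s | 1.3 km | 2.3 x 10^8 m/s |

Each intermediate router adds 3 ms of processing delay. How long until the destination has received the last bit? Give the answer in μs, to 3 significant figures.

Transmission delay per hop = L/R = 2872/70000000000 = 0.0410286 μs; 3 hops → 0.123086 μs.
Propagation delays (d/s per hop): 1269.04, 24.7664, 5.65217 μs; sum = 1299.45 μs.
Processing at 2 router(s): 2 × 3 ms = 6000 μs.
End-to-end = 7300 μs.

7300 μs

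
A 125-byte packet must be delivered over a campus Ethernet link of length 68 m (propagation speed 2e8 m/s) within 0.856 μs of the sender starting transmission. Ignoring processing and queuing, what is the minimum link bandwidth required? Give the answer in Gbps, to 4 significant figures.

1.938 Gbps

L = 1000 bits.
Propagation delay = 68 / 200000000 = 0.34 μs.
Transmission budget = 0.856 − 0.34 = 0.516 μs.
R ≥ L / t_tx = 1000 bits / 5.16e-07 s = 1.938 Gbps.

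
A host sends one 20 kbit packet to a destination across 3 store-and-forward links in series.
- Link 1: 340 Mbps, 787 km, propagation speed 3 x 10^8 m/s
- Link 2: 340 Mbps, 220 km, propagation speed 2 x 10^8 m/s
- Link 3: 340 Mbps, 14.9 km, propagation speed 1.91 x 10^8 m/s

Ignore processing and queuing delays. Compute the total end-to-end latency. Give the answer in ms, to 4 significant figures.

L = 20000 bits.
Transmission delay per hop = L/R = 20000/340000000 = 0.0588235 ms; 3 hops → 0.176471 ms.
Propagation delays (d/s per hop): 2.62333, 1.1, 0.0780105 ms; sum = 3.80134 ms.
End-to-end = 3.978 ms.

3.978 ms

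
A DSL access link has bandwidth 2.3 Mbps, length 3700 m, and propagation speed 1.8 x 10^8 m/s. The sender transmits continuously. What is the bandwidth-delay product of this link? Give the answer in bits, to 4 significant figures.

47.28 bits

Propagation delay = 3700 / 180000000 = 2.05556e-05 s.
BDP = R × t_prop = 2300000 × 2.05556e-05 = 47.2778 bits.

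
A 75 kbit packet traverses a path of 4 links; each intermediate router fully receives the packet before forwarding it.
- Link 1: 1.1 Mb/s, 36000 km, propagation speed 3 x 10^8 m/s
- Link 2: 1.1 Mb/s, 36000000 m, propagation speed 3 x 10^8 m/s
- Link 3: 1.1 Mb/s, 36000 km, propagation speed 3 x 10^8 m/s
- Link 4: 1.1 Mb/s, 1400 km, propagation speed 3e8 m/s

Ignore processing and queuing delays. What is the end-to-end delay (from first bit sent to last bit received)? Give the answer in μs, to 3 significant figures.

L = 75000 bits.
Transmission delay per hop = L/R = 75000/1100000 = 68181.8 μs; 4 hops → 272727 μs.
Propagation delays (d/s per hop): 120000, 120000, 120000, 4666.67 μs; sum = 364667 μs.
End-to-end = 637000 μs.

637000 μs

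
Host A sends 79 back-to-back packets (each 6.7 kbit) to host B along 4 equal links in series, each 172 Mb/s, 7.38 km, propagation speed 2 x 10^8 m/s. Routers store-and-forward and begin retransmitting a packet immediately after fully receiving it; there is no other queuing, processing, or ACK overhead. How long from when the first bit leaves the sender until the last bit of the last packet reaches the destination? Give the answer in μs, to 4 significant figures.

Per-hop transmission t_tx = L/R = 6700/172000000 = 38.9535 μs.
Per-hop propagation t_prop = 7380/200000000 = 36.9 μs.
Pipeline fill: first packet needs 4·t_tx to clear all hops; remaining 78 packets each add one t_tx.
Total = (4+79-1)·t_tx + 4·t_prop = 82·38.9535 + 4·36.9 = 3342 μs.

3342 μs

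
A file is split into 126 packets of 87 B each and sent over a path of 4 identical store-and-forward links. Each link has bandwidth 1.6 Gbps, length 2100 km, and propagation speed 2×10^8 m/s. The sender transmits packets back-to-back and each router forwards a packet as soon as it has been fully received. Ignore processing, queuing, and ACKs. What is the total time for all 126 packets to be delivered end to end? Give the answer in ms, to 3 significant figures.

42.1 ms

Per-hop transmission t_tx = L/R = 696/1600000000 = 0.000435 ms.
Per-hop propagation t_prop = 2100000/200000000 = 10.5 ms.
Pipeline fill: first packet needs 4·t_tx to clear all hops; remaining 125 packets each add one t_tx.
Total = (4+126-1)·t_tx + 4·t_prop = 129·0.000435 + 4·10.5 = 42.1 ms.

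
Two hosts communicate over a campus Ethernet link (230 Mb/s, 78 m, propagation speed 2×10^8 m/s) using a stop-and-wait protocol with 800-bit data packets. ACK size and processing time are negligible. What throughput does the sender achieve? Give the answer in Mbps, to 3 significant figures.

t_tx = L/R = 800/230000000 = 3.47826e-06 s.
t_prop = 78/200000000 = 3.9e-07 s; RTT = 7.8e-07 s.
Cycle = t_tx + RTT = 4.25826e-06 s.
Throughput = L / cycle = 800 / 4.25826e-06 = 188 Mbps.

188 Mbps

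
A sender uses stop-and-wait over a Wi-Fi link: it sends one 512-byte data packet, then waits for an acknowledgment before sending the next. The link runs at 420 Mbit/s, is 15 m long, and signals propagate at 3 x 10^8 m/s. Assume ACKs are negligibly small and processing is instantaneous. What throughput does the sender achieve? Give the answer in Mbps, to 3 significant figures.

416 Mbps

t_tx = L/R = 4096/420000000 = 9.75238e-06 s.
t_prop = 15/300000000 = 5e-08 s; RTT = 1e-07 s.
Cycle = t_tx + RTT = 9.85238e-06 s.
Throughput = L / cycle = 4096 / 9.85238e-06 = 416 Mbps.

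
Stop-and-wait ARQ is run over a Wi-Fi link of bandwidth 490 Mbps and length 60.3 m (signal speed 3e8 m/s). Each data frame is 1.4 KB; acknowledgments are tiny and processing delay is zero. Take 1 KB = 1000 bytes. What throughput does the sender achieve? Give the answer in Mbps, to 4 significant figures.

t_tx = L/R = 11200/490000000 = 2.28571e-05 s.
t_prop = 60.3/300000000 = 2.01e-07 s; RTT = 4.02e-07 s.
Cycle = t_tx + RTT = 2.32591e-05 s.
Throughput = L / cycle = 11200 / 2.32591e-05 = 481.5 Mbps.

481.5 Mbps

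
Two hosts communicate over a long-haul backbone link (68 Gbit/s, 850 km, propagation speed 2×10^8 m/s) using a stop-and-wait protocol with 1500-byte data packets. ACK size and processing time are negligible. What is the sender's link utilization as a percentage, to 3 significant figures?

t_tx = L/R = 12000/68000000000 = 1.76471e-07 s.
t_prop = 850000/200000000 = 0.00425 s; RTT = 0.0085 s.
Cycle = t_tx + RTT = 0.00850018 s.
Utilization = t_tx / cycle = 1.76471e-07/0.00850018 = 0.00208 %.

0.00208 %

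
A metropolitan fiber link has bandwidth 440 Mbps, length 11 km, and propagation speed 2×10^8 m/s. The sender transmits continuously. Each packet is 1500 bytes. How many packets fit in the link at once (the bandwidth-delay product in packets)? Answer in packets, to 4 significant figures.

2.017 packets

Propagation delay = 11000 / 200000000 = 5.5e-05 s.
BDP = R × t_prop = 440000000 × 5.5e-05 = 24200 bits.
In packets of 12000 bits: 2.017 packets.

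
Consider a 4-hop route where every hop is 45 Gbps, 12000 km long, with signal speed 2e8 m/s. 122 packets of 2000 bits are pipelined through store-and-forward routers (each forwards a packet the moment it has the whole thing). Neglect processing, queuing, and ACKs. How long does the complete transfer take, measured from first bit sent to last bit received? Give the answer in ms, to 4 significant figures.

240.0 ms

Per-hop transmission t_tx = L/R = 2000/45000000000 = 4.44444e-05 ms.
Per-hop propagation t_prop = 12000000/200000000 = 60 ms.
Pipeline fill: first packet needs 4·t_tx to clear all hops; remaining 121 packets each add one t_tx.
Total = (4+122-1)·t_tx + 4·t_prop = 125·4.44444e-05 + 4·60 = 240.0 ms.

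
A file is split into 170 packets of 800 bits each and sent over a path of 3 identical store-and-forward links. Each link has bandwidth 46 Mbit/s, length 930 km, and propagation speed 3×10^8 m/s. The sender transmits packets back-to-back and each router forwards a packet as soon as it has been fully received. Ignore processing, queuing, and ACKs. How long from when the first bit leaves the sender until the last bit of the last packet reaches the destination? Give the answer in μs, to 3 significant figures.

12300 μs

Per-hop transmission t_tx = L/R = 800/46000000 = 17.3913 μs.
Per-hop propagation t_prop = 930000/300000000 = 3100 μs.
Pipeline fill: first packet needs 3·t_tx to clear all hops; remaining 169 packets each add one t_tx.
Total = (3+170-1)·t_tx + 3·t_prop = 172·17.3913 + 3·3100 = 12300 μs.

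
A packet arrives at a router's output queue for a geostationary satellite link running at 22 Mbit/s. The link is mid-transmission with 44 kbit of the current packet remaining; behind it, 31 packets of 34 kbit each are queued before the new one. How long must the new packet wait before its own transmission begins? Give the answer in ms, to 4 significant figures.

49.91 ms

Each queued packet: L/R = 34000/22000000 = 1.54545 ms.
31 queued → 47.9091 ms.
Plus remaining 44000 bits of current packet: 2 ms.
Queuing delay = 49.91 ms.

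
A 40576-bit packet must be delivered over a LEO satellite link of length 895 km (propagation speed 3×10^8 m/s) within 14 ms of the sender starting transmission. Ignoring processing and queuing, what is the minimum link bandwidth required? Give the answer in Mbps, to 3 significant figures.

Propagation delay = 895000 / 300000000 = 2.98333 ms.
Transmission budget = 14 − 2.98333 = 11.0167 ms.
R ≥ L / t_tx = 40576 bits / 0.0110167 s = 3.68 Mbps.

3.68 Mbps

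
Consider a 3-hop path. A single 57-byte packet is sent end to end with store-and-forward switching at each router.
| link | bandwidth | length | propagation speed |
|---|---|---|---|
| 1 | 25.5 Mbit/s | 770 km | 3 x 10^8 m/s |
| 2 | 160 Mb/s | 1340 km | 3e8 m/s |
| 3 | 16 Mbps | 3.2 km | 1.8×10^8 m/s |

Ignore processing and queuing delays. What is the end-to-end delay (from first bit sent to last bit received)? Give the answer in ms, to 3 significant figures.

L = 57 × 8 = 456 bits.
Transmission delays (L/R per hop): 0.0178824, 0.00285, 0.0285 ms; sum = 0.0492324 ms.
Propagation delays (d/s per hop): 2.56667, 4.46667, 0.0177778 ms; sum = 7.05111 ms.
End-to-end = 7.10 ms.

7.10 ms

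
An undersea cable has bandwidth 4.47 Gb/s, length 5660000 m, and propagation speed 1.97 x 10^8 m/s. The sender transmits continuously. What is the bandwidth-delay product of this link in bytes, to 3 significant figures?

16100000 bytes

Propagation delay = 5660000 / 197000000 = 0.028731 s.
BDP = R × t_prop = 4470000000 × 0.028731 = 128427000 bits.
In bytes: 128427000/8 = 16100000 bytes.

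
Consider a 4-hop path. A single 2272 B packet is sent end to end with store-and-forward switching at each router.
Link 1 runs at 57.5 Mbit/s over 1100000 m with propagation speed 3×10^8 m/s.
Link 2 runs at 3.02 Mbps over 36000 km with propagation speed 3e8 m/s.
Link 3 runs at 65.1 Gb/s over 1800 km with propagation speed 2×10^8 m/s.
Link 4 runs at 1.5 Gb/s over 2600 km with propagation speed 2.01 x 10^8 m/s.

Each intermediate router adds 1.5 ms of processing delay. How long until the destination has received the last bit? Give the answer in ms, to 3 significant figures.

156 ms

L = 2272 × 8 = 18176 bits.
Transmission delays (L/R per hop): 0.316104, 6.01854, 0.000279201, 0.0121173 ms; sum = 6.34704 ms.
Propagation delays (d/s per hop): 3.66667, 120, 9, 12.9353 ms; sum = 145.602 ms.
Processing at 3 router(s): 3 × 1.5 ms = 4.5 ms.
End-to-end = 156 ms.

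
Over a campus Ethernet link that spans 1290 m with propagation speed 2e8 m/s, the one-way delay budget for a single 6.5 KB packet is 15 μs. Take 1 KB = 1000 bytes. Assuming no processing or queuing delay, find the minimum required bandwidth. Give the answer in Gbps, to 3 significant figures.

6.08 Gbps

L = 52000 bits.
Propagation delay = 1290 / 200000000 = 6.45 μs.
Transmission budget = 15 − 6.45 = 8.55 μs.
R ≥ L / t_tx = 52000 bits / 8.55e-06 s = 6.08 Gbps.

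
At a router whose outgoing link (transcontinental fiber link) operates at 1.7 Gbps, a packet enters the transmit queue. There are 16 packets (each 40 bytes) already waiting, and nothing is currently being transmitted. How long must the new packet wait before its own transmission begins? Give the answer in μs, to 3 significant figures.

3.01 μs

Each queued packet: L/R = 320/1700000000 = 0.188235 μs.
16 queued → 3.01176 μs.
Queuing delay = 3.01 μs.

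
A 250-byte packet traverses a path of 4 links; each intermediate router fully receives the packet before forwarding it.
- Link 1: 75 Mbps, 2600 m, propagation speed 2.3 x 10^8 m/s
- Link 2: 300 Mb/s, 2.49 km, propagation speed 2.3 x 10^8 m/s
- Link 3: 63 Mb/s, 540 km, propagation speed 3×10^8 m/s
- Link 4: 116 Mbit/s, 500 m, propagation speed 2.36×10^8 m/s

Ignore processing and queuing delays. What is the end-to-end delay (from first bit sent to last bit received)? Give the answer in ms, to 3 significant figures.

1.91 ms

L = 250 × 8 = 2000 bits.
Transmission delays (L/R per hop): 0.0266667, 0.00666667, 0.031746, 0.0172414 ms; sum = 0.0823207 ms.
Propagation delays (d/s per hop): 0.0113043, 0.0108261, 1.8, 0.00211864 ms; sum = 1.82425 ms.
End-to-end = 1.91 ms.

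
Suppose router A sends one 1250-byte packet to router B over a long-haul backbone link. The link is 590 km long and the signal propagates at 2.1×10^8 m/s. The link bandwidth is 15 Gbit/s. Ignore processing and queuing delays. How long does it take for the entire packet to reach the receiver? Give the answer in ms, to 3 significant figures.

L = 1250 × 8 = 10000 bits.
Transmission delay = L/R = 10000 / 15000000000 = 0.000666667 ms.
Propagation delay = d/s = 590000 m / 210000000 m/s = 2.80952 ms.
Total = 2.81 ms.

2.81 ms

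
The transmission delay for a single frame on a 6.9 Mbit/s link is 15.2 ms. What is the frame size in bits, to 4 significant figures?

L = R × t_tx = 6900000 b/s × 0.0152 s = 104880 bits.

104900 bits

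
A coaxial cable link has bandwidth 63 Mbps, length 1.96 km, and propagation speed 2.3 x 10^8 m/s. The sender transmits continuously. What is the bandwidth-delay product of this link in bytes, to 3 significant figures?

67.1 bytes

Propagation delay = 1960 / 2.3e+08 = 8.52174e-06 s.
BDP = R × t_prop = 63000000 × 8.52174e-06 = 536.87 bits.
In bytes: 536.87/8 = 67.1 bytes.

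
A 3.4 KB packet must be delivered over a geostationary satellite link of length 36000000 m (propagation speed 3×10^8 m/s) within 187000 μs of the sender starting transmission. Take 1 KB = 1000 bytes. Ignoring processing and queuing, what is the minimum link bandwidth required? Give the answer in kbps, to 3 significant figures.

406 kbps

L = 27200 bits.
Propagation delay = 36000000 / 300000000 = 120000 μs.
Transmission budget = 187000 − 120000 = 67000 μs.
R ≥ L / t_tx = 27200 bits / 0.067 s = 406 kbps.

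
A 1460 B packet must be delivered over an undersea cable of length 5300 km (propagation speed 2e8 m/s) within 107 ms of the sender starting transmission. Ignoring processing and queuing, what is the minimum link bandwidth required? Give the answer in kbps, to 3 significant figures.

145 kbps

L = 11680 bits.
Propagation delay = 5300000 / 200000000 = 26.5 ms.
Transmission budget = 107 − 26.5 = 80.5 ms.
R ≥ L / t_tx = 11680 bits / 0.0805 s = 145 kbps.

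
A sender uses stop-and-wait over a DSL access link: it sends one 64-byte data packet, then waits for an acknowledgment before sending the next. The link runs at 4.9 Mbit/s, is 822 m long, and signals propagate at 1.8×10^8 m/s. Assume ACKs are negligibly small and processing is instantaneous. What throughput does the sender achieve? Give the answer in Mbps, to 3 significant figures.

t_tx = L/R = 512/4900000 = 0.00010449 s.
t_prop = 822/180000000 = 4.56667e-06 s; RTT = 9.13333e-06 s.
Cycle = t_tx + RTT = 0.000113623 s.
Throughput = L / cycle = 512 / 0.000113623 = 4.51 Mbps.

4.51 Mbps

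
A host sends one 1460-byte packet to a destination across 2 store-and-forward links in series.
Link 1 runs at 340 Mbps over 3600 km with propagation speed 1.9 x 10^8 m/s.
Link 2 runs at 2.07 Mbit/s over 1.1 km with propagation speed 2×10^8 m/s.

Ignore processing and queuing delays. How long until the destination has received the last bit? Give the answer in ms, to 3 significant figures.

L = 1460 × 8 = 11680 bits.
Transmission delays (L/R per hop): 0.0343529, 5.64251 ms; sum = 5.67687 ms.
Propagation delays (d/s per hop): 18.9474, 0.0055 ms; sum = 18.9529 ms.
End-to-end = 24.6 ms.

24.6 ms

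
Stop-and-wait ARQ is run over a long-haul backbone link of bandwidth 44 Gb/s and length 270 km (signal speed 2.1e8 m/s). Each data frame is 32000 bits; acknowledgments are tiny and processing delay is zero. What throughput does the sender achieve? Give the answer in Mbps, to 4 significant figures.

12.44 Mbps

t_tx = L/R = 32000/44000000000 = 7.27273e-07 s.
t_prop = 270000/210000000 = 0.00128571 s; RTT = 0.00257143 s.
Cycle = t_tx + RTT = 0.00257216 s.
Throughput = L / cycle = 32000 / 0.00257216 = 12.44 Mbps.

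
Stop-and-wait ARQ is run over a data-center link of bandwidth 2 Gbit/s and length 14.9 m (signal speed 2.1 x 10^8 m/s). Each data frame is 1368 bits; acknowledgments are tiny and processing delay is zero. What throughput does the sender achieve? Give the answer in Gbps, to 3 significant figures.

t_tx = L/R = 1368/2000000000 = 6.84e-07 s.
t_prop = 14.9/210000000 = 7.09524e-08 s; RTT = 1.41905e-07 s.
Cycle = t_tx + RTT = 8.25905e-07 s.
Throughput = L / cycle = 1368 / 8.25905e-07 = 1.66 Gbps.

1.66 Gbps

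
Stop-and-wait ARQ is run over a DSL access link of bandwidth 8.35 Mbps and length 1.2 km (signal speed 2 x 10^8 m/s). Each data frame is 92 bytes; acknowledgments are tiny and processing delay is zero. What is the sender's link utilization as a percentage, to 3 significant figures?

88.0 %

t_tx = L/R = 736/8350000 = 8.81437e-05 s.
t_prop = 1200/200000000 = 6e-06 s; RTT = 1.2e-05 s.
Cycle = t_tx + RTT = 0.000100144 s.
Utilization = t_tx / cycle = 8.81437e-05/0.000100144 = 88.0 %.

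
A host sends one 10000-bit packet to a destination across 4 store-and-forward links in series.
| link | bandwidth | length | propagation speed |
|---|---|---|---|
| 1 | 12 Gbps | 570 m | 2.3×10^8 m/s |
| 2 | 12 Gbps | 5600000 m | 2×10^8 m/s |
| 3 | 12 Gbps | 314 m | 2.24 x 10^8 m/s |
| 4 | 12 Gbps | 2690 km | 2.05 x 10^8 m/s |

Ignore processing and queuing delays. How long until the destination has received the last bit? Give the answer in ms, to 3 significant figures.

41.1 ms

Transmission delay per hop = L/R = 10000/12000000000 = 0.000833333 ms; 4 hops → 0.00333333 ms.
Propagation delays (d/s per hop): 0.00247826, 28, 0.00140179, 13.122 ms; sum = 41.1258 ms.
End-to-end = 41.1 ms.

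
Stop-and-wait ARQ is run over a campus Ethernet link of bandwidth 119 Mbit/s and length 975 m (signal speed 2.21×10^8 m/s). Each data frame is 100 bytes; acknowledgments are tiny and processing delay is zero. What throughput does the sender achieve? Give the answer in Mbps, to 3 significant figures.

t_tx = L/R = 800/119000000 = 6.72269e-06 s.
t_prop = 975/221000000 = 4.41176e-06 s; RTT = 8.82353e-06 s.
Cycle = t_tx + RTT = 1.55462e-05 s.
Throughput = L / cycle = 800 / 1.55462e-05 = 51.5 Mbps.

51.5 Mbps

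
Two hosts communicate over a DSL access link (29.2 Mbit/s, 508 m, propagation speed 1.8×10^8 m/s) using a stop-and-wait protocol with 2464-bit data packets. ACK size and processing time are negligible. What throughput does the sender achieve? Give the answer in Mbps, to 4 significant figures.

27.37 Mbps

t_tx = L/R = 2464/29200000 = 8.43836e-05 s.
t_prop = 508/180000000 = 2.82222e-06 s; RTT = 5.64444e-06 s.
Cycle = t_tx + RTT = 9.0028e-05 s.
Throughput = L / cycle = 2464 / 9.0028e-05 = 27.37 Mbps.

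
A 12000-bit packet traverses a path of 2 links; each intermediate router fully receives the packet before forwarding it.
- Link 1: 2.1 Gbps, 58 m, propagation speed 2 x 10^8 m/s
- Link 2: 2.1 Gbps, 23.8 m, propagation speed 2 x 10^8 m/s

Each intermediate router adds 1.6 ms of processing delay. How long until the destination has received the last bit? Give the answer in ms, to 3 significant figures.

1.61 ms

Transmission delay per hop = L/R = 12000/2100000000 = 0.00571429 ms; 2 hops → 0.0114286 ms.
Propagation delays (d/s per hop): 0.00029, 0.000119 ms; sum = 0.000409 ms.
Processing at 1 router(s): 1 × 1.6 ms = 1.6 ms.
End-to-end = 1.61 ms.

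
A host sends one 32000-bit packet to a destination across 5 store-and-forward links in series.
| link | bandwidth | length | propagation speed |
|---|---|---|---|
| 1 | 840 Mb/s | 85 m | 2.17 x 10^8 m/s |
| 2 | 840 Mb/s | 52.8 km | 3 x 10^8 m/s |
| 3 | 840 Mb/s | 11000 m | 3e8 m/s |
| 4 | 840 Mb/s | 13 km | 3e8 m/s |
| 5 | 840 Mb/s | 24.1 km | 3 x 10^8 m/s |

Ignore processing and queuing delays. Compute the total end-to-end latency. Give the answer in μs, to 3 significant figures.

527 μs

Transmission delay per hop = L/R = 32000/840000000 = 38.0952 μs; 5 hops → 190.476 μs.
Propagation delays (d/s per hop): 0.391705, 176, 36.6667, 43.3333, 80.3333 μs; sum = 336.725 μs.
End-to-end = 527 μs.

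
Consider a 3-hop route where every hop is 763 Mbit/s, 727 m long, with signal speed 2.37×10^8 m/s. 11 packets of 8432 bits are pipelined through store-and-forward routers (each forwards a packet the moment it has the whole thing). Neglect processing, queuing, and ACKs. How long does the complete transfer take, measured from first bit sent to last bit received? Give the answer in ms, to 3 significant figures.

0.153 ms

Per-hop transmission t_tx = L/R = 8432/763000000 = 0.0110511 ms.
Per-hop propagation t_prop = 727/237000000 = 0.00306751 ms.
Pipeline fill: first packet needs 3·t_tx to clear all hops; remaining 10 packets each add one t_tx.
Total = (3+11-1)·t_tx + 3·t_prop = 13·0.0110511 + 3·0.00306751 = 0.153 ms.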